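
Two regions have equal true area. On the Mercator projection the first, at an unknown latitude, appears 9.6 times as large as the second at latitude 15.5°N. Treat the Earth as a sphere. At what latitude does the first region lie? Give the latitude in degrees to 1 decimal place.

For equal true areas on Mercator, apparent areas scale as sec²φ, so the ratio is cos²φ₂ / cos²φ₁.
cos²φ₂ / cos²φ₁ = 9.6  ⇒  cos φ₁ = cos 15.5° / √9.6 = 0.9636/3.098 = 0.3110.
φ₁ = arccos(0.3110) ≈ 71.9°.

71.9°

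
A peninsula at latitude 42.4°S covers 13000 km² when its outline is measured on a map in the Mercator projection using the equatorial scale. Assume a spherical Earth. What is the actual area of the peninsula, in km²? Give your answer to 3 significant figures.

7090 km²

The Mercator projection is conformal; its linear scale factor is the same in every direction and equals sec φ = 1/cos φ.
Areal scale = k² = sec²φ = 1/cos²(42.4°) = 1/0.7385² = 1.834.
True area = apparent / (areal scale) = 13000 / 1.834 ≈ 7090 km².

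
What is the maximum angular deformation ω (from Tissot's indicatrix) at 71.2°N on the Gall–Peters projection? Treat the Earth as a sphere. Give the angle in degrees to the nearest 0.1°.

82.0°

Gall–Peters is a cylindrical equal-area projection with standard parallels at ±45°. Cylindrical equal-area (φ₀ = 45°): h = cos φ / cos 45° along meridians, k = cos 45° / cos φ along parallels; h·k = 1.
At 71.2°: h = 0.4558, k = 2.194; principal scales a = 2.194, b = 0.4558.
sin(ω/2) = (a − b)/(a + b) = 1.738/2.650 = 0.6560, so ω = 2 arcsin(0.6560) ≈ 82.0°.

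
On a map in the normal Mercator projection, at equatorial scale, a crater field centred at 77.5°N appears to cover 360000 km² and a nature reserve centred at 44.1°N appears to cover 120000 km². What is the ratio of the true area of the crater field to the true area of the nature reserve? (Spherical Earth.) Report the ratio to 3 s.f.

Since Mercator area scale is 1/cos²φ, the true area equals the apparent area multiplied by cos²φ.
True area of crater field: 360000 × cos²(77.5°) = 360000 × 0.04685 = 16860 km².
True area of nature reserve: 120000 × cos²(44.1°) = 120000 × 0.5157 = 61880 km².
Ratio = 16860 / 61880 ≈ 0.273.

0.273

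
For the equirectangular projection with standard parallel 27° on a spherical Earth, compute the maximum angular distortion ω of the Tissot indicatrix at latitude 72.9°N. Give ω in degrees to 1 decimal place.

In the equirectangular projection with standard parallel φ₀ = 27° (x = Rλ cos φ₀, y = Rφ), meridians are true-scale (h = 1) and the parallel scale is k = cos φ₀ / cos φ.
At 72.9°: h = 1.000, k = 3.030; principal scales a = 3.030, b = 1.000.
sin(ω/2) = (a − b)/(a + b) = 2.030/4.030 = 0.5037, so ω = 2 arcsin(0.5037) ≈ 60.5°.

60.5°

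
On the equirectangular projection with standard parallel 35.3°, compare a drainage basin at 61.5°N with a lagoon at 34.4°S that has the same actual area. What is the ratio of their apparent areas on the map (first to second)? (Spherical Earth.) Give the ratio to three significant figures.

1.73

In the equirectangular projection with standard parallel φ₀ = 35.3° (x = Rλ cos φ₀, y = Rφ), meridians are true-scale (h = 1) and the parallel scale is k = cos φ₀ / cos φ.
Areal scale at 61.5°: h·k = 1.000 × 1.710 = 1.710.
Areal scale at 34.4°: h·k = 1.000 × 0.9891 = 0.9891.
Ratio = 1.710/0.9891 ≈ 1.73.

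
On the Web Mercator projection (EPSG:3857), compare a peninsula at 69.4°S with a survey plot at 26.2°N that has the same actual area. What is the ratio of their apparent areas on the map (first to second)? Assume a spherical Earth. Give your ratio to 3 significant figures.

Mercator areal scale is sec²φ.
At 69.4°: sec²(69.4°) = 1/0.3518² = 8.078.
At 26.2°: sec²(26.2°) = 1/0.8973² = 1.242.
Ratio = 8.078/1.242 = cos²(26.2°)/cos²(69.4°) ≈ 6.50.

6.50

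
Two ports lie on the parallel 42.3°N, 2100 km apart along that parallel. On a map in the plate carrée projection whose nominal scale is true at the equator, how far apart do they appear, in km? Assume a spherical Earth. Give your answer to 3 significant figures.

Plate carrée maps x = Rλ, y = Rφ. The meridian scale is h = 1 and the parallel scale is k = 1/cos φ = sec φ.
Along the parallel, k = sec 42.3° = 1/0.7396 = 1.352.
Map distance = 2100 × 1.352 ≈ 2840 km.

2840 km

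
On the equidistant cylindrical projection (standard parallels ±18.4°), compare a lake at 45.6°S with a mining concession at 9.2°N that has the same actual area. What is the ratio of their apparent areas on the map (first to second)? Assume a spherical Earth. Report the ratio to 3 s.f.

1.41

In the equirectangular projection with standard parallel φ₀ = 18.4° (x = Rλ cos φ₀, y = Rφ), meridians are true-scale (h = 1) and the parallel scale is k = cos φ₀ / cos φ.
Areal scale at 45.6°: h·k = 1.000 × 1.356 = 1.356.
Areal scale at 9.2°: h·k = 1.000 × 0.9612 = 0.9612.
Ratio = 1.356/0.9612 ≈ 1.41.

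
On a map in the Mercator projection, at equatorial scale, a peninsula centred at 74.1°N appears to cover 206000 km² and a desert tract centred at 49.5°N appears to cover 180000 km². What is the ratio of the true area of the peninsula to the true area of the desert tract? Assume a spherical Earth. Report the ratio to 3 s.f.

Mercator's areal exaggeration is sec²φ; hence true area = (apparent area) · cos²φ.
True area of peninsula: 206000 × cos²(74.1°) = 206000 × 0.07505 = 15460 km².
True area of desert tract: 180000 × cos²(49.5°) = 180000 × 0.4218 = 75920 km².
Ratio = 15460 / 75920 ≈ 0.204.

0.204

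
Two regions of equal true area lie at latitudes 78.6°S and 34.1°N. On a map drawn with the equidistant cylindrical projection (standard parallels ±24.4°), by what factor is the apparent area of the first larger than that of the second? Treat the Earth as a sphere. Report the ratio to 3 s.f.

The equidistant cylindrical projection with φ₀ = 24.4° has h = 1 (meridians true) and k = cos φ₀ / cos φ along parallels.
Areal scale at 78.6°: h·k = 1.000 × 4.607 = 4.607.
Areal scale at 34.1°: h·k = 1.000 × 1.100 = 1.100.
Ratio = 4.607/1.100 ≈ 4.19.

4.19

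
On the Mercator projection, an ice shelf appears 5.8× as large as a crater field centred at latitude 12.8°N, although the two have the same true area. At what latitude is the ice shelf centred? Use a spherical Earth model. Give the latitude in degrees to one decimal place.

On Mercator, (apparent₁)/(apparent₂) = sec²φ₁ / sec²φ₂ when true areas are equal.
cos²φ₂ / cos²φ₁ = 5.8  ⇒  cos φ₁ = cos 12.8° / √5.8 = 0.9751/2.408 = 0.4049.
φ₁ = arccos(0.4049) ≈ 66.1°.

66.1°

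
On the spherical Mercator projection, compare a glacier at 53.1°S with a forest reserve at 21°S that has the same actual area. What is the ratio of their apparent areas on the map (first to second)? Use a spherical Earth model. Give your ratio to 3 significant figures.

2.42

On Mercator, area is exaggerated by sec²φ = 1/cos²φ.
At 53.1°: sec²(53.1°) = 1/0.6004² = 2.774.
At 21°: sec²(21°) = 1/0.9336² = 1.147.
Ratio = 2.774/1.147 = cos²(21°)/cos²(53.1°) ≈ 2.42.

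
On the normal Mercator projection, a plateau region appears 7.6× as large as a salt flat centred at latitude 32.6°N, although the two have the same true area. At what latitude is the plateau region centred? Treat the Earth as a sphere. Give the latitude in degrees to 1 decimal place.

72.2°

For equal true areas on Mercator, apparent areas scale as sec²φ, so the ratio is cos²φ₂ / cos²φ₁.
cos²φ₂ / cos²φ₁ = 7.6  ⇒  cos φ₁ = cos 32.6° / √7.6 = 0.8425/2.757 = 0.3056.
φ₁ = arccos(0.3056) ≈ 72.2°.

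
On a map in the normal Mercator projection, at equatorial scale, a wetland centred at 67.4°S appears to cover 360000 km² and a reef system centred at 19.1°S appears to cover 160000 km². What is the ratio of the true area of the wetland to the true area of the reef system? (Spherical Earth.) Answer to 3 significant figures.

On Mercator the areal scale is sec²φ, so true area = apparent × cos²φ.
True area of wetland: 360000 × cos²(67.4°) = 360000 × 0.1477 = 53170 km².
True area of reef system: 160000 × cos²(19.1°) = 160000 × 0.8929 = 142900 km².
Ratio = 53170 / 142900 ≈ 0.372.

0.372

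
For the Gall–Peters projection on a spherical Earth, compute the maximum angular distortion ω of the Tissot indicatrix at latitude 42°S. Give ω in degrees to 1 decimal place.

Gall–Peters is a cylindrical equal-area projection with standard parallels at ±45°. A cylindrical equal-area projection with standard parallel φ₀ has meridian scale h = cos φ / cos φ₀ and parallel scale k = cos φ₀ / cos φ (so areas are preserved, h·k = 1).
At 42°: h = 1.051, k = 0.9515; principal scales a = 1.051, b = 0.9515.
sin(ω/2) = (a − b)/(a + b) = 0.09946/2.002 = 0.04967, so ω = 2 arcsin(0.04967) ≈ 5.7°.

5.7°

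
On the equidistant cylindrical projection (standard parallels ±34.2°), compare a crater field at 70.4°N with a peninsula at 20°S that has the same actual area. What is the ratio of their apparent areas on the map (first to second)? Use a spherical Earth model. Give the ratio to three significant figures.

With standard parallel φ₀ = 34.2°, the equirectangular projection gives x = Rλ cos φ₀, y = Rφ, so h = 1 and k = cos 34.2° / cos φ.
Areal scale at 70.4°: h·k = 1.000 × 2.466 = 2.466.
Areal scale at 20°: h·k = 1.000 × 0.8802 = 0.8802.
Ratio = 2.466/0.8802 ≈ 2.80.

2.80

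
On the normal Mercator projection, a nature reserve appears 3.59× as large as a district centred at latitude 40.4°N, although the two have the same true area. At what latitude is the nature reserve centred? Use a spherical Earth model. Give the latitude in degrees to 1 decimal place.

For equal true areas on Mercator, apparent areas scale as sec²φ, so the ratio is cos²φ₂ / cos²φ₁.
cos²φ₂ / cos²φ₁ = 3.59  ⇒  cos φ₁ = cos 40.4° / √3.59 = 0.7615/1.895 = 0.4019.
φ₁ = arccos(0.4019) ≈ 66.3°.

66.3°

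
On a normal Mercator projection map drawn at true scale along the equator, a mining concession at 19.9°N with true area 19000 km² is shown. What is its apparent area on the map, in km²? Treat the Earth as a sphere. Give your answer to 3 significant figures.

21500 km²

The Mercator projection is conformal; its linear scale factor is the same in every direction and equals sec φ = 1/cos φ.
Areal scale = k² = sec²φ = 1/cos²(19.9°) = 1/0.9403² = 1.131.
Apparent area = 19000 × 1.131 ≈ 21500 km².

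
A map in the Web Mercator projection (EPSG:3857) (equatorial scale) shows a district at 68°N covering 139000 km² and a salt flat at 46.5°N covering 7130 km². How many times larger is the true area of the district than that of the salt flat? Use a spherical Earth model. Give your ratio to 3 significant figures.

On Mercator the areal scale is sec²φ, so true area = apparent × cos²φ.
True area of district: 139000 × cos²(68°) = 139000 × 0.1403 = 19510 km².
True area of salt flat: 7130 × cos²(46.5°) = 7130 × 0.4738 = 3378 km².
Ratio = 19510 / 3378 ≈ 5.77.

5.77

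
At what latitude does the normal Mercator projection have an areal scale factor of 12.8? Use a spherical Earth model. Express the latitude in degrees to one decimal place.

Mercator areal scale is sec²φ.
sec²φ = 12.8  ⇒  cos²φ = 0.07812  ⇒  cos φ = 0.2795.
φ = arccos(0.2795) ≈ 73.8°.

73.8°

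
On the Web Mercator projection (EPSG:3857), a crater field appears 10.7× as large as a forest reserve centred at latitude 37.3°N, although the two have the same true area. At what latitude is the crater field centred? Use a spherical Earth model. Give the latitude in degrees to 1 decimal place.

On Mercator, (apparent₁)/(apparent₂) = sec²φ₁ / sec²φ₂ when true areas are equal.
cos²φ₂ / cos²φ₁ = 10.7  ⇒  cos φ₁ = cos 37.3° / √10.7 = 0.7955/3.271 = 0.2432.
φ₁ = arccos(0.2432) ≈ 75.9°.

75.9°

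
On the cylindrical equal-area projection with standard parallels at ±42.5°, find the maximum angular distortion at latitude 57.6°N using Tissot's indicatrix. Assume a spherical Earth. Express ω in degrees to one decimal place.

Cylindrical equal-area (φ₀ = 42.5°): h = cos φ / cos 42.5° along meridians, k = cos 42.5° / cos φ along parallels; h·k = 1.
At 57.6°: h = 0.7268, k = 1.376; principal scales a = 1.376, b = 0.7268.
sin(ω/2) = (a − b)/(a + b) = 0.6492/2.103 = 0.3087, so ω = 2 arcsin(0.3087) ≈ 36.0°.

36.0°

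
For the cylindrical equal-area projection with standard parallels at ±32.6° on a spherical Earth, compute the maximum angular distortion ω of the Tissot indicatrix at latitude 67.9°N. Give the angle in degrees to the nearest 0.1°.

83.7°

For cylindrical equal-area with standard parallel φ₀, h = cos φ / cos φ₀ and k = cos φ₀ / cos φ, so h·k = 1.
At 67.9°: h = 0.4466, k = 2.239; principal scales a = 2.239, b = 0.4466.
sin(ω/2) = (a − b)/(a + b) = 1.793/2.686 = 0.6675, so ω = 2 arcsin(0.6675) ≈ 83.7°.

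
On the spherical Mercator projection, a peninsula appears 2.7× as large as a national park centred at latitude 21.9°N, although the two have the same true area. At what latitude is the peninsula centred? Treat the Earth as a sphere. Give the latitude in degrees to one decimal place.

55.6°

Mercator areal scale is sec²φ, so apparent-area ratio = sec²φ₁ / sec²φ₂ = cos²φ₂ / cos²φ₁.
cos²φ₂ / cos²φ₁ = 2.7  ⇒  cos φ₁ = cos 21.9° / √2.7 = 0.9278/1.643 = 0.5647.
φ₁ = arccos(0.5647) ≈ 55.6°.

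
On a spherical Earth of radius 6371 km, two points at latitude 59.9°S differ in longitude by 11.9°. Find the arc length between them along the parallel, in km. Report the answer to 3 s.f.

664 km

Arc length along a parallel = R cos φ · Δλ (with Δλ in radians).
= 6371 × cos 59.9° × (11.9° × π/180) = 6371 × 0.5015 × 0.2077 ≈ 664 km.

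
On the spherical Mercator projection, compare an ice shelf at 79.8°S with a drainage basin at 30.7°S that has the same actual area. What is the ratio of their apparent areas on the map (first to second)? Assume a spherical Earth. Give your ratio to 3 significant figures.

23.6

On Mercator, area is exaggerated by sec²φ = 1/cos²φ.
At 79.8°: sec²(79.8°) = 1/0.1771² = 31.89.
At 30.7°: sec²(30.7°) = 1/0.8599² = 1.353.
Ratio = 31.89/1.353 = cos²(30.7°)/cos²(79.8°) ≈ 23.6.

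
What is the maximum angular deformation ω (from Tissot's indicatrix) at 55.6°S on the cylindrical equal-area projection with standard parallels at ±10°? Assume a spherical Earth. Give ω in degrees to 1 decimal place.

Cylindrical equal-area (φ₀ = 10°): h = cos φ / cos 10° along meridians, k = cos 10° / cos φ along parallels; h·k = 1.
At 55.6°: h = 0.5737, k = 1.743; principal scales a = 1.743, b = 0.5737.
sin(ω/2) = (a − b)/(a + b) = 1.169/2.317 = 0.5048, so ω = 2 arcsin(0.5048) ≈ 60.6°.

60.6°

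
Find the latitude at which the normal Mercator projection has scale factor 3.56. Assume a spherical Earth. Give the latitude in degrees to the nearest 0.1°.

Mercator scale is k = sec φ = 1/cos φ.
1/cos φ = 3.56  ⇒  cos φ = 0.2809  ⇒  φ = arccos(0.2809) ≈ 73.7°.

73.7°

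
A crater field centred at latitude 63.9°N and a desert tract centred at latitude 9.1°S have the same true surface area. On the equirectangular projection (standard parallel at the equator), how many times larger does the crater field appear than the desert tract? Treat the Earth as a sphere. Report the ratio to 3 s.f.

2.24

For the equirectangular projection with φ₀ = 0 (plate carrée), h = 1 along meridians and k = sec φ along parallels.
Areal scale at 63.9°: h·k = 1.000 × 2.273 = 2.273.
Areal scale at 9.1°: h·k = 1.000 × 1.013 = 1.013.
Ratio = 2.273/1.013 ≈ 2.24.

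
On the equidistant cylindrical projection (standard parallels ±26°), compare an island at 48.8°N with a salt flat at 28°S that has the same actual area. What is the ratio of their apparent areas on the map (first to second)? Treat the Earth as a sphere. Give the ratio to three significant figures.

In the equirectangular projection with standard parallel φ₀ = 26° (x = Rλ cos φ₀, y = Rφ), meridians are true-scale (h = 1) and the parallel scale is k = cos φ₀ / cos φ.
Areal scale at 48.8°: h·k = 1.000 × 1.365 = 1.365.
Areal scale at 28°: h·k = 1.000 × 1.018 = 1.018.
Ratio = 1.365/1.018 ≈ 1.34.

1.34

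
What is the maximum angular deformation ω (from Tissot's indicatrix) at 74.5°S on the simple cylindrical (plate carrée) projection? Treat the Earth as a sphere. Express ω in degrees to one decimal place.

70.7°

In the plate carrée (x = Rλ, y = Rφ), meridians are true-scale (h = 1) and parallels are stretched by k = sec φ.
At 74.5°: h = 1.000, k = 3.742; principal scales a = 3.742, b = 1.000.
sin(ω/2) = (a − b)/(a + b) = 2.742/4.742 = 0.5782, so ω = 2 arcsin(0.5782) ≈ 70.7°.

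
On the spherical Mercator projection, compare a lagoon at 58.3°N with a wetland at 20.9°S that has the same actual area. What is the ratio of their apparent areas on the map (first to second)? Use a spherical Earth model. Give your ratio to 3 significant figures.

3.16

Mercator areal scale is sec²φ.
At 58.3°: sec²(58.3°) = 1/0.5255² = 3.622.
At 20.9°: sec²(20.9°) = 1/0.9342² = 1.146.
Ratio = 3.622/1.146 = cos²(20.9°)/cos²(58.3°) ≈ 3.16.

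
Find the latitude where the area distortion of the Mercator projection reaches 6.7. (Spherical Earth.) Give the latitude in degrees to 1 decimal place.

Mercator areal scale is sec²φ.
sec²φ = 6.7  ⇒  cos²φ = 0.1493  ⇒  cos φ = 0.3863.
φ = arccos(0.3863) ≈ 67.3°.

67.3°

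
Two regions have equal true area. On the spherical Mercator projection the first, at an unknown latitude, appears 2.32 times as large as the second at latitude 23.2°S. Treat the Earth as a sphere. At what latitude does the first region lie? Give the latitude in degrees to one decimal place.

On Mercator, (apparent₁)/(apparent₂) = sec²φ₁ / sec²φ₂ when true areas are equal.
cos²φ₂ / cos²φ₁ = 2.32  ⇒  cos φ₁ = cos 23.2° / √2.32 = 0.9191/1.523 = 0.6034.
φ₁ = arccos(0.6034) ≈ 52.9°.

52.9°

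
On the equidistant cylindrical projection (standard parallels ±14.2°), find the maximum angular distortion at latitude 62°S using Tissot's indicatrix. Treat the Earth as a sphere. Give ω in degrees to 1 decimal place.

40.7°

The equidistant cylindrical projection with φ₀ = 14.2° has h = 1 (meridians true) and k = cos φ₀ / cos φ along parallels.
At 62°: h = 1.000, k = 2.065; principal scales a = 2.065, b = 1.000.
sin(ω/2) = (a − b)/(a + b) = 1.065/3.065 = 0.3475, so ω = 2 arcsin(0.3475) ≈ 40.7°.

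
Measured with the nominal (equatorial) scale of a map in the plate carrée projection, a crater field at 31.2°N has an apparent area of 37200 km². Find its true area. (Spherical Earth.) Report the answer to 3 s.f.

Plate carrée maps x = Rλ, y = Rφ. The meridian scale is h = 1 and the parallel scale is k = 1/cos φ = sec φ.
Areal scale = h·k = 1 × sec φ; at 31.2°, h = 1.000, k = 1.169, so h·k = 1.169.
True area = apparent / (areal scale) = 37200 / 1.169 ≈ 31800 km².

31800 km²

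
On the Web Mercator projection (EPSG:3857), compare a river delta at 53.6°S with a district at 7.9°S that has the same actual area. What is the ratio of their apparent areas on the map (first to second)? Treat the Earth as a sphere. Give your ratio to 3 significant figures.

2.79

On Mercator, area is exaggerated by sec²φ = 1/cos²φ.
At 53.6°: sec²(53.6°) = 1/0.5934² = 2.840.
At 7.9°: sec²(7.9°) = 1/0.9905² = 1.019.
Ratio = 2.840/1.019 = cos²(7.9°)/cos²(53.6°) ≈ 2.79.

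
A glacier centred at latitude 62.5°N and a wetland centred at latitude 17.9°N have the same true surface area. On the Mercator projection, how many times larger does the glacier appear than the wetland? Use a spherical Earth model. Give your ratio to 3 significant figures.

4.25

Mercator is conformal with k = sec φ, so areal scale = k² = sec²φ.
At 62.5°: sec²(62.5°) = 1/0.4617² = 4.690.
At 17.9°: sec²(17.9°) = 1/0.9516² = 1.104.
Ratio = 4.690/1.104 = cos²(17.9°)/cos²(62.5°) ≈ 4.25.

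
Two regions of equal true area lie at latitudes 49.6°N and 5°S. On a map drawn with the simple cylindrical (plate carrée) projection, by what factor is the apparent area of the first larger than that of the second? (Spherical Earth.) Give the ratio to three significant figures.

1.54

Plate carrée maps x = Rλ, y = Rφ. The meridian scale is h = 1 and the parallel scale is k = 1/cos φ = sec φ.
Areal scale at 49.6°: h·k = 1.000 × 1.543 = 1.543.
Areal scale at 5°: h·k = 1.000 × 1.004 = 1.004.
Ratio = 1.543/1.004 ≈ 1.54.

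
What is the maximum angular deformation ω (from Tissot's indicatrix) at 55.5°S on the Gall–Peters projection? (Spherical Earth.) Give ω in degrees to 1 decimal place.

Gall–Peters is a cylindrical equal-area projection with standard parallels at ±45°. A cylindrical equal-area projection with standard parallel φ₀ has meridian scale h = cos φ / cos φ₀ and parallel scale k = cos φ₀ / cos φ (so areas are preserved, h·k = 1).
At 55.5°: h = 0.8010, k = 1.248; principal scales a = 1.248, b = 0.8010.
sin(ω/2) = (a − b)/(a + b) = 0.4474/2.049 = 0.2183, so ω = 2 arcsin(0.2183) ≈ 25.2°.

25.2°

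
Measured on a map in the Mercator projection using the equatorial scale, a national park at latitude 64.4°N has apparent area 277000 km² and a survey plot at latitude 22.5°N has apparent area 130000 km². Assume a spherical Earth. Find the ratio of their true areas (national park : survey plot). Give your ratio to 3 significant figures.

Mercator's areal exaggeration is sec²φ; hence true area = (apparent area) · cos²φ.
True area of national park: 277000 × cos²(64.4°) = 277000 × 0.1867 = 51720 km².
True area of survey plot: 130000 × cos²(22.5°) = 130000 × 0.8536 = 111000 km².
Ratio = 51720 / 111000 ≈ 0.466.

0.466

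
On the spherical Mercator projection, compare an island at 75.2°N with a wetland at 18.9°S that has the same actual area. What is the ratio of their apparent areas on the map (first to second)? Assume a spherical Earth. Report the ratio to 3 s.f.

13.7

Mercator is conformal with k = sec φ, so areal scale = k² = sec²φ.
At 75.2°: sec²(75.2°) = 1/0.2554² = 15.33.
At 18.9°: sec²(18.9°) = 1/0.9461² = 1.117.
Ratio = 15.33/1.117 = cos²(18.9°)/cos²(75.2°) ≈ 13.7.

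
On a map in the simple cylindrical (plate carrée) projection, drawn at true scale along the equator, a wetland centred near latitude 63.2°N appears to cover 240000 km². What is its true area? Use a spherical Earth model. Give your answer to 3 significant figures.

108000 km²

In the plate carrée (x = Rλ, y = Rφ), meridians are true-scale (h = 1) and parallels are stretched by k = sec φ.
Areal scale = h·k = 1 × sec φ; at 63.2°, h = 1.000, k = 2.218, so h·k = 2.218.
True area = apparent / (areal scale) = 240000 / 2.218 ≈ 108000 km².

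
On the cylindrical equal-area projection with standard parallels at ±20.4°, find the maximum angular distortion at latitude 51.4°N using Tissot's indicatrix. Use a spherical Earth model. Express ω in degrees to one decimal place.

45.4°

A cylindrical equal-area projection with standard parallel φ₀ has meridian scale h = cos φ / cos φ₀ and parallel scale k = cos φ₀ / cos φ (so areas are preserved, h·k = 1).
At 51.4°: h = 0.6656, k = 1.502; principal scales a = 1.502, b = 0.6656.
sin(ω/2) = (a − b)/(a + b) = 0.8367/2.168 = 0.3859, so ω = 2 arcsin(0.3859) ≈ 45.4°.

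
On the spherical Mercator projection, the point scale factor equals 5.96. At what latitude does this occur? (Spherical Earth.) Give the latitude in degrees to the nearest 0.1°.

80.3°

Mercator scale is k = sec φ = 1/cos φ.
1/cos φ = 5.96  ⇒  cos φ = 0.1678  ⇒  φ = arccos(0.1678) ≈ 80.3°.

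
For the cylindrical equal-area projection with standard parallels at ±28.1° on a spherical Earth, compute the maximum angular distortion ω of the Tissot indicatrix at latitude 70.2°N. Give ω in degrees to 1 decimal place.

96.0°

Cylindrical equal-area (φ₀ = 28.1°): h = cos φ / cos 28.1° along meridians, k = cos 28.1° / cos φ along parallels; h·k = 1.
At 70.2°: h = 0.3840, k = 2.604; principal scales a = 2.604, b = 0.3840.
sin(ω/2) = (a − b)/(a + b) = 2.220/2.988 = 0.7430, so ω = 2 arcsin(0.7430) ≈ 96.0°.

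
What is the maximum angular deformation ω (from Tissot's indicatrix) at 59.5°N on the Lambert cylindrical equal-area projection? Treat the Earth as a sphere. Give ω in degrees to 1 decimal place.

72.4°

The Lambert cylindrical equal-area projection is the cylindrical equal-area projection with its standard parallel at the equator (φ₀ = 0). Cylindrical equal-area (φ₀ = 0°): h = cos φ / cos 0° along meridians, k = cos 0° / cos φ along parallels; h·k = 1.
At 59.5°: h = 0.5075, k = 1.970; principal scales a = 1.970, b = 0.5075.
sin(ω/2) = (a − b)/(a + b) = 1.463/2.478 = 0.5903, so ω = 2 arcsin(0.5903) ≈ 72.4°.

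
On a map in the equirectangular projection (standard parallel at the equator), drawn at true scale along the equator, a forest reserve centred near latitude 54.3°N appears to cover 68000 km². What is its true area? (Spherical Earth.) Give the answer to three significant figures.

39700 km²

In the plate carrée (x = Rλ, y = Rφ), meridians are true-scale (h = 1) and parallels are stretched by k = sec φ.
Areal scale = h·k = 1 × sec φ; at 54.3°, h = 1.000, k = 1.714, so h·k = 1.714.
True area = apparent / (areal scale) = 68000 / 1.714 ≈ 39700 km².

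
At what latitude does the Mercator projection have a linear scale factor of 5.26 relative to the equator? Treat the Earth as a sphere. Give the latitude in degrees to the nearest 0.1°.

79.0°

Mercator scale is k = sec φ = 1/cos φ.
1/cos φ = 5.26  ⇒  cos φ = 0.1901  ⇒  φ = arccos(0.1901) ≈ 79.0°.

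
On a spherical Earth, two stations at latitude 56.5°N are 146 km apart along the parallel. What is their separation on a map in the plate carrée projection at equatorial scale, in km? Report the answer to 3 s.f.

265 km

Plate carrée maps x = Rλ, y = Rφ. The meridian scale is h = 1 and the parallel scale is k = 1/cos φ = sec φ.
Along the parallel, k = sec 56.5° = 1/0.5519 = 1.812.
Map distance = 146 × 1.812 ≈ 265 km.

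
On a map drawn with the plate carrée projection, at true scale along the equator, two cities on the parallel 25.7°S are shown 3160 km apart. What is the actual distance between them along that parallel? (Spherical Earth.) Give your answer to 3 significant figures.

2850 km

For the equirectangular projection with φ₀ = 0 (plate carrée), h = 1 along meridians and k = sec φ along parallels.
Along the parallel at 25.7°, map distances are exaggerated by k = sec 25.7° = 1.110.
True distance = 3160 / 1.110 = 3160 × cos 25.7° ≈ 2850 km.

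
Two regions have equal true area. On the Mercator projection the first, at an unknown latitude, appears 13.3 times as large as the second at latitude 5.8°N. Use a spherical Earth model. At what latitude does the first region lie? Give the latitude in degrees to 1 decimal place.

74.2°

On Mercator, (apparent₁)/(apparent₂) = sec²φ₁ / sec²φ₂ when true areas are equal.
cos²φ₂ / cos²φ₁ = 13.3  ⇒  cos φ₁ = cos 5.8° / √13.3 = 0.9949/3.647 = 0.2728.
φ₁ = arccos(0.2728) ≈ 74.2°.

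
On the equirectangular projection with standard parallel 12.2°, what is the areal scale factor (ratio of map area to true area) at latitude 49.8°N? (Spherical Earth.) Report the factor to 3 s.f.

1.51

In the equirectangular projection with standard parallel φ₀ = 12.2° (x = Rλ cos φ₀, y = Rφ), meridians are true-scale (h = 1) and the parallel scale is k = cos φ₀ / cos φ.
Areal scale = h·k = 1 × cos φ₀ / cos φ; at 49.8°, h = 1.000, k = 1.514, so h·k = 1.514.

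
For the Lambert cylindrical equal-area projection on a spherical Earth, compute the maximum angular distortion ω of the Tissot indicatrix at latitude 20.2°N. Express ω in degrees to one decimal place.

7.3°

The Lambert cylindrical equal-area projection is the cylindrical equal-area projection with its standard parallel at the equator (φ₀ = 0). For cylindrical equal-area with standard parallel φ₀, h = cos φ / cos φ₀ and k = cos φ₀ / cos φ, so h·k = 1.
At 20.2°: h = 0.9385, k = 1.066; principal scales a = 1.066, b = 0.9385.
sin(ω/2) = (a − b)/(a + b) = 0.1270/2.004 = 0.06339, so ω = 2 arcsin(0.06339) ≈ 7.3°.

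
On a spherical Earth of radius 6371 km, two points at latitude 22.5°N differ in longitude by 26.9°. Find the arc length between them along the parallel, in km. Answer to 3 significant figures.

2760 km

Arc length along a parallel = R cos φ · Δλ (with Δλ in radians).
= 6371 × cos 22.5° × (26.9° × π/180) = 6371 × 0.9239 × 0.4695 ≈ 2760 km.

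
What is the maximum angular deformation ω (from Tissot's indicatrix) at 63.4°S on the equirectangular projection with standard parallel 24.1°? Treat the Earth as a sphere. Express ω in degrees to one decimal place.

The equidistant cylindrical projection with φ₀ = 24.1° has h = 1 (meridians true) and k = cos φ₀ / cos φ along parallels.
At 63.4°: h = 1.000, k = 2.039; principal scales a = 2.039, b = 1.000.
sin(ω/2) = (a − b)/(a + b) = 1.039/3.039 = 0.3418, so ω = 2 arcsin(0.3418) ≈ 40.0°.

40.0°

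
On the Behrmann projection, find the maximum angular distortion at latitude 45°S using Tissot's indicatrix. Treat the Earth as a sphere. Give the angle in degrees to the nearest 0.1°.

Behrmann is a cylindrical equal-area projection with standard parallels at ±30°. A cylindrical equal-area projection with standard parallel φ₀ has meridian scale h = cos φ / cos φ₀ and parallel scale k = cos φ₀ / cos φ (so areas are preserved, h·k = 1).
At 45°: h = 0.8165, k = 1.225; principal scales a = 1.225, b = 0.8165.
sin(ω/2) = (a − b)/(a + b) = 0.4082/2.041 = 0.2000, so ω = 2 arcsin(0.2000) ≈ 23.1°.

23.1°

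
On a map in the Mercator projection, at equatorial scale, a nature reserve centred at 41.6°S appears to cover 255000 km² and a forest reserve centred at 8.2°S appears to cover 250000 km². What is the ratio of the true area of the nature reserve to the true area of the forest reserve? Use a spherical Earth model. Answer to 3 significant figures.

Since Mercator area scale is 1/cos²φ, the true area equals the apparent area multiplied by cos²φ.
True area of nature reserve: 255000 × cos²(41.6°) = 255000 × 0.5592 = 142600 km².
True area of forest reserve: 250000 × cos²(8.2°) = 250000 × 0.9797 = 244900 km².
Ratio = 142600 / 244900 ≈ 0.582.

0.582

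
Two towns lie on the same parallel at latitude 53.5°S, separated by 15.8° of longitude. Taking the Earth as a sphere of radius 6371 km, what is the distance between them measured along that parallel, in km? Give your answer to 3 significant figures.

Arc length along a parallel = R cos φ · Δλ (with Δλ in radians).
= 6371 × cos 53.5° × (15.8° × π/180) = 6371 × 0.5948 × 0.2758 ≈ 1050 km.

1050 km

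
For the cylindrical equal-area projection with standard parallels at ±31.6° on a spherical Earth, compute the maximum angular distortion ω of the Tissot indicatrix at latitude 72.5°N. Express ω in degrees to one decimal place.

A cylindrical equal-area projection with standard parallel φ₀ has meridian scale h = cos φ / cos φ₀ and parallel scale k = cos φ₀ / cos φ (so areas are preserved, h·k = 1).
At 72.5°: h = 0.3531, k = 2.832; principal scales a = 2.832, b = 0.3531.
sin(ω/2) = (a − b)/(a + b) = 2.479/3.185 = 0.7783, so ω = 2 arcsin(0.7783) ≈ 102.2°.

102.2°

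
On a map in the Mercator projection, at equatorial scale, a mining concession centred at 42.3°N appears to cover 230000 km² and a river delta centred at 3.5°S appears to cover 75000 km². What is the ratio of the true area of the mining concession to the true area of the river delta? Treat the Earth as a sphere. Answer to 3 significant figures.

Mercator's areal exaggeration is sec²φ; hence true area = (apparent area) · cos²φ.
True area of mining concession: 230000 × cos²(42.3°) = 230000 × 0.5471 = 125800 km².
True area of river delta: 75000 × cos²(3.5°) = 75000 × 0.9963 = 74720 km².
Ratio = 125800 / 74720 ≈ 1.68.

1.68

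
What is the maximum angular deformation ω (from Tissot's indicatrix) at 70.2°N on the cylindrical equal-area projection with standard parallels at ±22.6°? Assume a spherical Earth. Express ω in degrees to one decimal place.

Cylindrical equal-area (φ₀ = 22.6°): h = cos φ / cos 22.6° along meridians, k = cos 22.6° / cos φ along parallels; h·k = 1.
At 70.2°: h = 0.3669, k = 2.725; principal scales a = 2.725, b = 0.3669.
sin(ω/2) = (a − b)/(a + b) = 2.359/3.092 = 0.7627, so ω = 2 arcsin(0.7627) ≈ 99.4°.

99.4°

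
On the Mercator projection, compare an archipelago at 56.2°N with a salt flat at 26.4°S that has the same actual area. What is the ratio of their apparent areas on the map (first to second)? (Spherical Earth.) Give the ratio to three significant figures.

2.59

Mercator is conformal with k = sec φ, so areal scale = k² = sec²φ.
At 56.2°: sec²(56.2°) = 1/0.5563² = 3.231.
At 26.4°: sec²(26.4°) = 1/0.8957² = 1.246.
Ratio = 3.231/1.246 = cos²(26.4°)/cos²(56.2°) ≈ 2.59.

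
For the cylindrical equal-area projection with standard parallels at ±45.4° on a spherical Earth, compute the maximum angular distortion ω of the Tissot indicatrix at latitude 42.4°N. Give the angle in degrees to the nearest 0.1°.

A cylindrical equal-area projection with standard parallel φ₀ has meridian scale h = cos φ / cos φ₀ and parallel scale k = cos φ₀ / cos φ (so areas are preserved, h·k = 1).
At 42.4°: h = 1.052, k = 0.9508; principal scales a = 1.052, b = 0.9508.
sin(ω/2) = (a − b)/(a + b) = 0.1009/2.003 = 0.05037, so ω = 2 arcsin(0.05037) ≈ 5.8°.

5.8°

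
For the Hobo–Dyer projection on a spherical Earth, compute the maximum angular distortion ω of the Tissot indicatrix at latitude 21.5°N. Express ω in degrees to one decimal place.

18.2°

The Hobo–Dyer projection is cylindrical equal-area with φ₀ = 37.5°. A cylindrical equal-area projection with standard parallel φ₀ has meridian scale h = cos φ / cos φ₀ and parallel scale k = cos φ₀ / cos φ (so areas are preserved, h·k = 1).
At 21.5°: h = 1.173, k = 0.8527; principal scales a = 1.173, b = 0.8527.
sin(ω/2) = (a − b)/(a + b) = 0.3201/2.025 = 0.1580, so ω = 2 arcsin(0.1580) ≈ 18.2°.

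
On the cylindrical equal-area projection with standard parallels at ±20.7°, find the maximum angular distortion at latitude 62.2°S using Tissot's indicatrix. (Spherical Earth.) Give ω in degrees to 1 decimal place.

74.0°

Cylindrical equal-area (φ₀ = 20.7°): h = cos φ / cos 20.7° along meridians, k = cos 20.7° / cos φ along parallels; h·k = 1.
At 62.2°: h = 0.4986, k = 2.006; principal scales a = 2.006, b = 0.4986.
sin(ω/2) = (a − b)/(a + b) = 1.507/2.504 = 0.6018, so ω = 2 arcsin(0.6018) ≈ 74.0°.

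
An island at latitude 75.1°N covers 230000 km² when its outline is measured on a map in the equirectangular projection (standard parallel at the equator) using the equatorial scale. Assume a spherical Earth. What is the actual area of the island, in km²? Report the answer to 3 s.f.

59100 km²

For the equirectangular projection with φ₀ = 0 (plate carrée), h = 1 along meridians and k = sec φ along parallels.
Areal scale = h·k = 1 × sec φ; at 75.1°, h = 1.000, k = 3.889, so h·k = 3.889.
True area = apparent / (areal scale) = 230000 / 3.889 ≈ 59100 km².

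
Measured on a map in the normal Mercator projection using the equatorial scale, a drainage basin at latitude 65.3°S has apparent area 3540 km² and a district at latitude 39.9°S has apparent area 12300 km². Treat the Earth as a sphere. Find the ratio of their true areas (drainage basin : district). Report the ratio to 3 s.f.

0.0854

Since Mercator area scale is 1/cos²φ, the true area equals the apparent area multiplied by cos²φ.
True area of drainage basin: 3540 × cos²(65.3°) = 3540 × 0.1746 = 618.1 km².
True area of district: 12300 × cos²(39.9°) = 12300 × 0.5885 = 7239 km².
Ratio = 618.1 / 7239 ≈ 0.0854.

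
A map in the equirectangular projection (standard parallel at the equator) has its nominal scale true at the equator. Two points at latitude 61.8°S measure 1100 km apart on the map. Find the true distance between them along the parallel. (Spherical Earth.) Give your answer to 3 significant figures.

520 km

In the plate carrée (x = Rλ, y = Rφ), meridians are true-scale (h = 1) and parallels are stretched by k = sec φ.
Along the parallel at 61.8°, map distances are exaggerated by k = sec 61.8° = 2.116.
True distance = 1100 / 2.116 = 1100 × cos 61.8° ≈ 520 km.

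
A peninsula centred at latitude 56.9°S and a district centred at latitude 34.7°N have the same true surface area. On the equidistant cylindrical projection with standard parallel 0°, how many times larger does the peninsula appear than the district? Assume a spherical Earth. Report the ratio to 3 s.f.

In the plate carrée (x = Rλ, y = Rφ), meridians are true-scale (h = 1) and parallels are stretched by k = sec φ.
Areal scale at 56.9°: h·k = 1.000 × 1.831 = 1.831.
Areal scale at 34.7°: h·k = 1.000 × 1.216 = 1.216.
Ratio = 1.831/1.216 ≈ 1.51.

1.51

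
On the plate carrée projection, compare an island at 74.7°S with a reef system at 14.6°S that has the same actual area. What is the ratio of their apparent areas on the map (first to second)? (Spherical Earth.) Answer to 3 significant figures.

In the plate carrée (x = Rλ, y = Rφ), meridians are true-scale (h = 1) and parallels are stretched by k = sec φ.
Areal scale at 74.7°: h·k = 1.000 × 3.790 = 3.790.
Areal scale at 14.6°: h·k = 1.000 × 1.033 = 1.033.
Ratio = 3.790/1.033 ≈ 3.67.

3.67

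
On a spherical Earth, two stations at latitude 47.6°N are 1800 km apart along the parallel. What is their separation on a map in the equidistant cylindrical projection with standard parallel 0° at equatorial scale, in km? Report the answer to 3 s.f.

2670 km

For the equirectangular projection with φ₀ = 0 (plate carrée), h = 1 along meridians and k = sec φ along parallels.
Along the parallel, k = sec 47.6° = 1/0.6743 = 1.483.
Map distance = 1800 × 1.483 ≈ 2670 km.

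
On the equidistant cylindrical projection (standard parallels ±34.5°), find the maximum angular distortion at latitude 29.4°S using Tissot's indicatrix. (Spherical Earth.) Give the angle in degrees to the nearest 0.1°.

The equidistant cylindrical projection with φ₀ = 34.5° has h = 1 (meridians true) and k = cos φ₀ / cos φ along parallels.
At 29.4°: h = 1.000, k = 0.9460; principal scales a = 1.000, b = 0.9460.
sin(ω/2) = (a − b)/(a + b) = 0.05405/1.946 = 0.02777, so ω = 2 arcsin(0.02777) ≈ 3.2°.

3.2°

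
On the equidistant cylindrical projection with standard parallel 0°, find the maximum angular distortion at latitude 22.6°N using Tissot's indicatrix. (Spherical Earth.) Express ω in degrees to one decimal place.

4.6°

Plate carrée maps x = Rλ, y = Rφ. The meridian scale is h = 1 and the parallel scale is k = 1/cos φ = sec φ.
At 22.6°: h = 1.000, k = 1.083; principal scales a = 1.083, b = 1.000.
sin(ω/2) = (a − b)/(a + b) = 0.08318/2.083 = 0.03993, so ω = 2 arcsin(0.03993) ≈ 4.6°.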